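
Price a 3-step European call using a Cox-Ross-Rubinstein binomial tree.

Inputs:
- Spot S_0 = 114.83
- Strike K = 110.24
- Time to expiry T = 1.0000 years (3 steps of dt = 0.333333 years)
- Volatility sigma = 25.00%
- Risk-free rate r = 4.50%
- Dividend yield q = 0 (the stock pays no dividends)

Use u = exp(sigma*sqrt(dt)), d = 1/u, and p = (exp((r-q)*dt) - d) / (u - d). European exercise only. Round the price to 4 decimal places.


Answer: Price = V(0,0) = 17.0720

Derivation:
dt = T/N = 0.333333
u = exp(sigma*sqrt(dt)) = 1.155274; d = 1/u = 0.865596
p = (exp((r-q)*dt) - d) / (u - d) = 0.516150
Discount per step: exp(-r*dt) = 0.985112
Stock lattice S(k, i) with i counting down-moves:
  k=0: S(0,0) = 114.8300
  k=1: S(1,0) = 132.6601; S(1,1) = 99.3963
  k=2: S(2,0) = 153.2588; S(2,1) = 114.8300; S(2,2) = 86.0370
  k=3: S(3,0) = 177.0559; S(3,1) = 132.6601; S(3,2) = 99.3963; S(3,3) = 74.4733
Terminal payoffs V(N, i) = max(S_T - K, 0):
  V(3,0) = 66.815895; V(3,1) = 22.420116; V(3,2) = 0.000000; V(3,3) = 0.000000
Backward induction: V(k, i) = exp(-r*dt) * [p * V(k+1, i) + (1-p) * V(k+1, i+1)].
  V(2,0) = exp(-r*dt) * [p*66.815895 + (1-p)*22.420116] = 44.660046
  V(2,1) = exp(-r*dt) * [p*22.420116 + (1-p)*0.000000] = 11.399856
  V(2,2) = exp(-r*dt) * [p*0.000000 + (1-p)*0.000000] = 0.000000
  V(1,0) = exp(-r*dt) * [p*44.660046 + (1-p)*11.399856] = 28.141794
  V(1,1) = exp(-r*dt) * [p*11.399856 + (1-p)*0.000000] = 5.796433
  V(0,0) = exp(-r*dt) * [p*28.141794 + (1-p)*5.796433] = 17.071981


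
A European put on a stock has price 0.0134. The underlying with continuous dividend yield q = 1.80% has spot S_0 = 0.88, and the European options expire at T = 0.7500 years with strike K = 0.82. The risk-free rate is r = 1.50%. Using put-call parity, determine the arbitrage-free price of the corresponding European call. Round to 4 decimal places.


Put-call parity: C - P = S_0 * exp(-qT) - K * exp(-rT).
S_0 * exp(-qT) = 0.8800 * 0.98659072 = 0.86819983
K * exp(-rT) = 0.8200 * 0.98881304 = 0.81082670
C = P + S*exp(-qT) - K*exp(-rT)
C = 0.0134 + 0.86819983 - 0.81082670 = 0.0708

Answer: Call price = 0.0708


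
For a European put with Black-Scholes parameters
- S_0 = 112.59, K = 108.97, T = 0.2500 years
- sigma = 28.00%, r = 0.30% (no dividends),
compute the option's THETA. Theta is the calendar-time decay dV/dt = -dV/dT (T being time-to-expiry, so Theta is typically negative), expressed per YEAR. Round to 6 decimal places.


Answer: Theta = -11.849768

Derivation:
d1 = 0.3087877630; d2 = 0.1687877630
phi(d1) = 0.3803689887; exp(-qT) = 1.0000000000; exp(-rT) = 0.9992502812
Theta = -S*exp(-qT)*phi(d1)*sigma/(2*sqrt(T)) + r*K*exp(-rT)*N(-d2) - q*S*exp(-qT)*N(-d1)
N(-d1) = 0.3787414891; N(-d2) = 0.4329817919; sqrt(T) = 0.5000000000
Term 1 = -112.5900 * 1.0000000000 * 0.3803689887 * 0.2800 / (2 * 0.5000000000) = -11.9912084426
Term 2 = 0.0030 * 108.9700 * 0.9992502812 * 0.4329817919 = 0.1414399578
Term 3 = 0 (no dividend yield, q = 0)
Theta = -11.9912084426 + (0.1414399578) + (0.0000000000) = -11.849768


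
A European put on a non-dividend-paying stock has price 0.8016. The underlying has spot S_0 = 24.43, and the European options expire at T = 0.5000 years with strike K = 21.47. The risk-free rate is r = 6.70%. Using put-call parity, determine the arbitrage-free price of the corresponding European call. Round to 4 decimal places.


Put-call parity: C - P = S_0 * exp(-qT) - K * exp(-rT).
S_0 * exp(-qT) = 24.4300 * 1.00000000 = 24.43000000
K * exp(-rT) = 21.4700 * 0.96705491 = 20.76266894
C = P + S*exp(-qT) - K*exp(-rT)
C = 0.8016 + 24.43000000 - 20.76266894 = 4.4689

Answer: Call price = 4.4689


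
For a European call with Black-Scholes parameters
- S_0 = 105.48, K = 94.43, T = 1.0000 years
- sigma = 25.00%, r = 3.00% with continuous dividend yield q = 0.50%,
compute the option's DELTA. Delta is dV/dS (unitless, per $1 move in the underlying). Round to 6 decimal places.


d1 = 0.6676501688; d2 = 0.4176501688
phi(d1) = 0.3192384679; exp(-qT) = 0.9950124792; exp(-rT) = 0.9704455335
N(d1) = 0.7478215372
Delta = exp(-qT) * N(d1) = 0.9950124792 * 0.7478215372 = 0.744092

Answer: Delta = 0.744092


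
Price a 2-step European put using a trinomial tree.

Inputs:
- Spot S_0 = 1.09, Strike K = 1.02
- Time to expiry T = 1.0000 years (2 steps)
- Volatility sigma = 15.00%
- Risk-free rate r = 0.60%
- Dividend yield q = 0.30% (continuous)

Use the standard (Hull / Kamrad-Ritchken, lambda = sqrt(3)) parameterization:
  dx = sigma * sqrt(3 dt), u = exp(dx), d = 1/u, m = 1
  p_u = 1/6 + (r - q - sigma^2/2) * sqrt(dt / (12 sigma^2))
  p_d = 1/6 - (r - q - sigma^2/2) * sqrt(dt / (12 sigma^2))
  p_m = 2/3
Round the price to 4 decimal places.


dt = T/N = 0.500000; dx = sigma*sqrt(3*dt) = 0.183712
u = exp(dx) = 1.201669; d = 1/u = 0.832176
p_u = 0.155440, p_m = 0.666667, p_d = 0.177893
Discount per step: exp(-r*dt) = 0.997004
Stock lattice S(k, j) with j the centered position index:
  k=0: S(0,+0) = 1.0900
  k=1: S(1,-1) = 0.9071; S(1,+0) = 1.0900; S(1,+1) = 1.3098
  k=2: S(2,-2) = 0.7548; S(2,-1) = 0.9071; S(2,+0) = 1.0900; S(2,+1) = 1.3098; S(2,+2) = 1.5740
Terminal payoffs V(N, j) = max(K - S_T, 0):
  V(2,-2) = 0.265157; V(2,-1) = 0.112929; V(2,+0) = 0.000000; V(2,+1) = 0.000000; V(2,+2) = 0.000000
Backward induction: V(k, j) = exp(-r*dt) * [p_u * V(k+1, j+1) + p_m * V(k+1, j) + p_d * V(k+1, j-1)]
  V(1,-1) = exp(-r*dt) * [p_u*0.000000 + p_m*0.112929 + p_d*0.265157] = 0.122089
  V(1,+0) = exp(-r*dt) * [p_u*0.000000 + p_m*0.000000 + p_d*0.112929] = 0.020029
  V(1,+1) = exp(-r*dt) * [p_u*0.000000 + p_m*0.000000 + p_d*0.000000] = 0.000000
  V(0,+0) = exp(-r*dt) * [p_u*0.000000 + p_m*0.020029 + p_d*0.122089] = 0.034966

Answer: Price = V(0,0) = 0.0350


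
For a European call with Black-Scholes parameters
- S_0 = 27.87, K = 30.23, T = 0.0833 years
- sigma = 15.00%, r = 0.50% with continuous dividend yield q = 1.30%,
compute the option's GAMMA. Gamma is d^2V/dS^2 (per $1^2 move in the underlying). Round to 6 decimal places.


d1 = -1.8712949864; d2 = -1.9145875954
phi(d1) = 0.0692653155; exp(-qT) = 0.9989176861; exp(-rT) = 0.9995835867
Gamma = exp(-qT) * phi(d1) / (S * sigma * sqrt(T)) = 0.9989176861 * 0.0692653155 / (27.8700 * 0.1500 * 0.2886173938) = 0.057345

Answer: Gamma = 0.057345


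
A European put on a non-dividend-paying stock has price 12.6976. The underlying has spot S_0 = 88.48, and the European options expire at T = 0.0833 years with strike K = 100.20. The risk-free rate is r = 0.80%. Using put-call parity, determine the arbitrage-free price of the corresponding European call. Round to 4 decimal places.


Answer: Call price = 1.0444

Derivation:
Put-call parity: C - P = S_0 * exp(-qT) - K * exp(-rT).
S_0 * exp(-qT) = 88.4800 * 1.00000000 = 88.48000000
K * exp(-rT) = 100.2000 * 0.99933382 = 100.13324896
C = P + S*exp(-qT) - K*exp(-rT)
C = 12.6976 + 88.48000000 - 100.13324896 = 1.0444


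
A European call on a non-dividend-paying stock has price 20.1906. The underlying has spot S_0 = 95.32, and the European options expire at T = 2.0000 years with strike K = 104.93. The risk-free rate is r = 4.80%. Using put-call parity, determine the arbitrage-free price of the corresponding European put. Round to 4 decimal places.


Answer: Put price = 20.1957

Derivation:
Put-call parity: C - P = S_0 * exp(-qT) - K * exp(-rT).
S_0 * exp(-qT) = 95.3200 * 1.00000000 = 95.32000000
K * exp(-rT) = 104.9300 * 0.90846402 = 95.32512921
P = C - S*exp(-qT) + K*exp(-rT)
P = 20.1906 - 95.32000000 + 95.32512921 = 20.1957


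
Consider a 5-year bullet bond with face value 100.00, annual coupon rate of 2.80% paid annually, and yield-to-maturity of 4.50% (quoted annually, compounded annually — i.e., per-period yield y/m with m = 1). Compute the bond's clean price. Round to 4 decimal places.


Coupon per period c = face * coupon_rate / m = 2.800000
Periods per year m = 1; per-period yield y/m = 0.045000
Number of cashflows N = 5
Cashflows (t years, CF_t, discount factor 1/(1+y/m)^(m*t), PV):
  t = 1.0000: CF_t = 2.800000, DF = 0.956938, PV = 2.679426
  t = 2.0000: CF_t = 2.800000, DF = 0.915730, PV = 2.564044
  t = 3.0000: CF_t = 2.800000, DF = 0.876297, PV = 2.453630
  t = 4.0000: CF_t = 2.800000, DF = 0.838561, PV = 2.347972
  t = 5.0000: CF_t = 102.800000, DF = 0.802451, PV = 82.491968
Price P = sum_t PV_t = 92.537040

Answer: Price = 92.5370


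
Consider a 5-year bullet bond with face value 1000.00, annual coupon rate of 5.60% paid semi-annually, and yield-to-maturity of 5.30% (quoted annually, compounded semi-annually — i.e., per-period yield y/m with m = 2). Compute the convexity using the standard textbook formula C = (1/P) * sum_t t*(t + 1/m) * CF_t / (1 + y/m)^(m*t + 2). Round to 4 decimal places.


Coupon per period c = face * coupon_rate / m = 28.000000
Periods per year m = 2; per-period yield y/m = 0.026500
Number of cashflows N = 10
Cashflows (t years, CF_t, discount factor 1/(1+y/m)^(m*t), PV):
  t = 0.5000: CF_t = 28.000000, DF = 0.974184, PV = 27.277155
  t = 1.0000: CF_t = 28.000000, DF = 0.949035, PV = 26.572972
  t = 1.5000: CF_t = 28.000000, DF = 0.924535, PV = 25.886967
  t = 2.0000: CF_t = 28.000000, DF = 0.900667, PV = 25.218672
  t = 2.5000: CF_t = 28.000000, DF = 0.877415, PV = 24.567630
  t = 3.0000: CF_t = 28.000000, DF = 0.854764, PV = 23.933395
  t = 3.5000: CF_t = 28.000000, DF = 0.832698, PV = 23.315533
  t = 4.0000: CF_t = 28.000000, DF = 0.811201, PV = 22.713622
  t = 4.5000: CF_t = 28.000000, DF = 0.790259, PV = 22.127250
  t = 5.0000: CF_t = 1028.000000, DF = 0.769858, PV = 791.413725
Price P = sum_t PV_t = 1013.026922
Convexity numerator sum_t t*(t + 1/m) * CF_t / (1+y/m)^(m*t + 2):
  t = 0.5000: term = 12.943484
  t = 1.0000: term = 37.828008
  t = 1.5000: term = 73.702890
  t = 2.0000: term = 119.666975
  t = 2.5000: term = 174.866500
  t = 3.0000: term = 238.493035
  t = 3.5000: term = 309.781504
  t = 4.0000: term = 388.008285
  t = 4.5000: term = 472.489388
  t = 5.0000: term = 20654.674916
Convexity = (1/P) * sum = 22482.454986 / 1013.026922 = 22.193344

Answer: Convexity = 22.1933


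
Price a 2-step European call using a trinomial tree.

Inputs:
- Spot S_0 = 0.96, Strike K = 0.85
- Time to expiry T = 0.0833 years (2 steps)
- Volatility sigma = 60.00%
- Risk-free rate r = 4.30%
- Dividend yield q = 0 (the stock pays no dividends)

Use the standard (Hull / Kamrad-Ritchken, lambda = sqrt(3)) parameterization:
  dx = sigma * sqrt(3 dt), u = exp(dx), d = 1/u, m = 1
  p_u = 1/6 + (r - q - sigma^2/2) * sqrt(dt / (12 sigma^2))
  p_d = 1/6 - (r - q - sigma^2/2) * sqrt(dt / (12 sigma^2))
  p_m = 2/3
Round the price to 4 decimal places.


dt = T/N = 0.041650; dx = sigma*sqrt(3*dt) = 0.212090
u = exp(dx) = 1.236259; d = 1/u = 0.808892
p_u = 0.153215, p_m = 0.666667, p_d = 0.180119
Discount per step: exp(-r*dt) = 0.998211
Stock lattice S(k, j) with j the centered position index:
  k=0: S(0,+0) = 0.9600
  k=1: S(1,-1) = 0.7765; S(1,+0) = 0.9600; S(1,+1) = 1.1868
  k=2: S(2,-2) = 0.6281; S(2,-1) = 0.7765; S(2,+0) = 0.9600; S(2,+1) = 1.1868; S(2,+2) = 1.4672
Terminal payoffs V(N, j) = max(S_T - K, 0):
  V(2,-2) = 0.000000; V(2,-1) = 0.000000; V(2,+0) = 0.110000; V(2,+1) = 0.336808; V(2,+2) = 0.617202
Backward induction: V(k, j) = exp(-r*dt) * [p_u * V(k+1, j+1) + p_m * V(k+1, j) + p_d * V(k+1, j-1)]
  V(1,-1) = exp(-r*dt) * [p_u*0.110000 + p_m*0.000000 + p_d*0.000000] = 0.016823
  V(1,+0) = exp(-r*dt) * [p_u*0.336808 + p_m*0.110000 + p_d*0.000000] = 0.124714
  V(1,+1) = exp(-r*dt) * [p_u*0.617202 + p_m*0.336808 + p_d*0.110000] = 0.338310
  V(0,+0) = exp(-r*dt) * [p_u*0.338310 + p_m*0.124714 + p_d*0.016823] = 0.137760

Answer: Price = V(0,0) = 0.1378


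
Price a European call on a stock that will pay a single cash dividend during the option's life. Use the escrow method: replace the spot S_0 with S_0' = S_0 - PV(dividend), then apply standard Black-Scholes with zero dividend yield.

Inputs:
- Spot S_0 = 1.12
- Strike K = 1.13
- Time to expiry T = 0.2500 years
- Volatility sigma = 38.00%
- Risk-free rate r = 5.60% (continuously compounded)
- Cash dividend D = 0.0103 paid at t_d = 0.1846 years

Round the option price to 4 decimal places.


Answer: Price = 0.0819

Derivation:
PV(D) = D * exp(-r * t_d) = 0.0103 * 0.98971565 = 0.01019407
S_0' = S_0 - PV(D) = 1.1200 - 0.01019407 = 1.10980593
d1 = (ln(S_0'/K) + (r + sigma^2/2)*T) / (sigma*sqrt(T)) = 0.07377647
d2 = d1 - sigma*sqrt(T) = -0.11622353
exp(-rT) = 0.98609754
N(d1) = 0.52940587; N(d2) = 0.45373769
C = S_0' * N(d1) - K * exp(-rT) * N(d2) = 1.10980593 * 0.52940587 - 1.1300 * 0.98609754 * 0.45373769 = 0.0819


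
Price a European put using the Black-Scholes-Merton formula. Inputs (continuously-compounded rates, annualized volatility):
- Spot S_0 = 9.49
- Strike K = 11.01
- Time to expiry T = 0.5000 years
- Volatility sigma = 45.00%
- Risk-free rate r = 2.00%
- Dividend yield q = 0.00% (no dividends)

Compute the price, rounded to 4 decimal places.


d1 = (ln(S/K) + (r - q + 0.5*sigma^2) * T) / (sigma * sqrt(T)) = -0.27636982
d2 = d1 - sigma * sqrt(T) = -0.59456787
exp(-rT) = 0.99004983; exp(-qT) = 1.00000000
P = K * exp(-rT) * N(-d2) - S_0 * exp(-qT) * N(-d1)
N(-d1) = 0.60886798; N(-d2) = 0.72393382
P = 11.0100 * 0.99004983 * 0.72393382 - 9.4900 * 1.00000000 * 0.60886798 = 2.1130

Answer: Price = 2.1130


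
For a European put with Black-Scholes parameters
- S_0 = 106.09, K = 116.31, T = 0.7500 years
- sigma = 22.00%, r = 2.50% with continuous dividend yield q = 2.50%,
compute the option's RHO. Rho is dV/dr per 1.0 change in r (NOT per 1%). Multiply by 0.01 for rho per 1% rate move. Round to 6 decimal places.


d1 = -0.3874610772; d2 = -0.5779866660
phi(d1) = 0.3700927695; exp(-qT) = 0.9814246877; exp(-rT) = 0.9814246877
N(-d2) = 0.7183634392
Rho = -K*T*exp(-rT)*N(-d2) = -116.3100 * 0.7500 * 0.9814246877 * 0.7183634392 = -61.500623

Answer: Rho = -61.500623


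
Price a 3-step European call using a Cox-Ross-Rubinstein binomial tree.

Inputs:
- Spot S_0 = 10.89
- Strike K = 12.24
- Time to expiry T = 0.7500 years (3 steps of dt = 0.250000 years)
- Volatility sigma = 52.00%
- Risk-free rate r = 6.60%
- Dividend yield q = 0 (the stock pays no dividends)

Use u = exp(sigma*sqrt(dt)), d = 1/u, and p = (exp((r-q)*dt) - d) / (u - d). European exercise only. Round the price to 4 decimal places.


Answer: Price = V(0,0) = 1.7414

Derivation:
dt = T/N = 0.250000
u = exp(sigma*sqrt(dt)) = 1.296930; d = 1/u = 0.771052
p = (exp((r-q)*dt) - d) / (u - d) = 0.467000
Discount per step: exp(-r*dt) = 0.983635
Stock lattice S(k, i) with i counting down-moves:
  k=0: S(0,0) = 10.8900
  k=1: S(1,0) = 14.1236; S(1,1) = 8.3968
  k=2: S(2,0) = 18.3173; S(2,1) = 10.8900; S(2,2) = 6.4743
  k=3: S(3,0) = 23.7562; S(3,1) = 14.1236; S(3,2) = 8.3968; S(3,3) = 4.9920
Terminal payoffs V(N, i) = max(S_T - K, 0):
  V(3,0) = 11.516233; V(3,1) = 1.883569; V(3,2) = 0.000000; V(3,3) = 0.000000
Backward induction: V(k, i) = exp(-r*dt) * [p * V(k+1, i) + (1-p) * V(k+1, i+1)].
  V(2,0) = exp(-r*dt) * [p*11.516233 + (1-p)*1.883569] = 6.277584
  V(2,1) = exp(-r*dt) * [p*1.883569 + (1-p)*0.000000] = 0.865232
  V(2,2) = exp(-r*dt) * [p*0.000000 + (1-p)*0.000000] = 0.000000
  V(1,0) = exp(-r*dt) * [p*6.277584 + (1-p)*0.865232] = 3.337279
  V(1,1) = exp(-r*dt) * [p*0.865232 + (1-p)*0.000000] = 0.397451
  V(0,0) = exp(-r*dt) * [p*3.337279 + (1-p)*0.397451] = 1.741380


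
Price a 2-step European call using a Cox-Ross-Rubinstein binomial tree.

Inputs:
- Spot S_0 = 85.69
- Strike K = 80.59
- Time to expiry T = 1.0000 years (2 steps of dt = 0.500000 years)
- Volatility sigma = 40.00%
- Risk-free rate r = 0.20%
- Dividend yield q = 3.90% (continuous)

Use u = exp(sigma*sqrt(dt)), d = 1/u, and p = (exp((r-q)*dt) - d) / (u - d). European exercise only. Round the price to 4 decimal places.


dt = T/N = 0.500000
u = exp(sigma*sqrt(dt)) = 1.326896; d = 1/u = 0.753638
p = (exp((r-q)*dt) - d) / (u - d) = 0.397782
Discount per step: exp(-r*dt) = 0.999000
Stock lattice S(k, i) with i counting down-moves:
  k=0: S(0,0) = 85.6900
  k=1: S(1,0) = 113.7018; S(1,1) = 64.5793
  k=2: S(2,0) = 150.8705; S(2,1) = 85.6900; S(2,2) = 48.6694
Terminal payoffs V(N, i) = max(S_T - K, 0):
  V(2,0) = 70.280455; V(2,1) = 5.100000; V(2,2) = 0.000000
Backward induction: V(k, i) = exp(-r*dt) * [p * V(k+1, i) + (1-p) * V(k+1, i+1)].
  V(1,0) = exp(-r*dt) * [p*70.280455 + (1-p)*5.100000] = 30.996599
  V(1,1) = exp(-r*dt) * [p*5.100000 + (1-p)*0.000000] = 2.026660
  V(0,0) = exp(-r*dt) * [p*30.996599 + (1-p)*2.026660] = 13.536837

Answer: Price = V(0,0) = 13.5368


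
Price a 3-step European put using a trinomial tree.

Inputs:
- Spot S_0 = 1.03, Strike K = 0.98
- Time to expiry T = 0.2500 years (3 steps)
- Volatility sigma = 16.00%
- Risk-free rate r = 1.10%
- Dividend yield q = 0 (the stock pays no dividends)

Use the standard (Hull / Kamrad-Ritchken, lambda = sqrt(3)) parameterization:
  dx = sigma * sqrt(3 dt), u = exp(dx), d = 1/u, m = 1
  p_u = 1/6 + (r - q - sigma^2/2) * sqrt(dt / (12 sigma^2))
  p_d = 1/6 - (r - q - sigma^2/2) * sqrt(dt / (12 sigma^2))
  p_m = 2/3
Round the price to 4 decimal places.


dt = T/N = 0.083333; dx = sigma*sqrt(3*dt) = 0.080000
u = exp(dx) = 1.083287; d = 1/u = 0.923116
p_u = 0.165729, p_m = 0.666667, p_d = 0.167604
Discount per step: exp(-r*dt) = 0.999084
Stock lattice S(k, j) with j the centered position index:
  k=0: S(0,+0) = 1.0300
  k=1: S(1,-1) = 0.9508; S(1,+0) = 1.0300; S(1,+1) = 1.1158
  k=2: S(2,-2) = 0.8777; S(2,-1) = 0.9508; S(2,+0) = 1.0300; S(2,+1) = 1.1158; S(2,+2) = 1.2087
  k=3: S(3,-3) = 0.8102; S(3,-2) = 0.8777; S(3,-1) = 0.9508; S(3,+0) = 1.0300; S(3,+1) = 1.1158; S(3,+2) = 1.2087; S(3,+3) = 1.3094
Terminal payoffs V(N, j) = max(K - S_T, 0):
  V(3,-3) = 0.169773; V(3,-2) = 0.102292; V(3,-1) = 0.029190; V(3,+0) = 0.000000; V(3,+1) = 0.000000; V(3,+2) = 0.000000; V(3,+3) = 0.000000
Backward induction: V(k, j) = exp(-r*dt) * [p_u * V(k+1, j+1) + p_m * V(k+1, j) + p_d * V(k+1, j-1)]
  V(2,-2) = exp(-r*dt) * [p_u*0.029190 + p_m*0.102292 + p_d*0.169773] = 0.101394
  V(2,-1) = exp(-r*dt) * [p_u*0.000000 + p_m*0.029190 + p_d*0.102292] = 0.036571
  V(2,+0) = exp(-r*dt) * [p_u*0.000000 + p_m*0.000000 + p_d*0.029190] = 0.004888
  V(2,+1) = exp(-r*dt) * [p_u*0.000000 + p_m*0.000000 + p_d*0.000000] = 0.000000
  V(2,+2) = exp(-r*dt) * [p_u*0.000000 + p_m*0.000000 + p_d*0.000000] = 0.000000
  V(1,-1) = exp(-r*dt) * [p_u*0.004888 + p_m*0.036571 + p_d*0.101394] = 0.042146
  V(1,+0) = exp(-r*dt) * [p_u*0.000000 + p_m*0.004888 + p_d*0.036571] = 0.009379
  V(1,+1) = exp(-r*dt) * [p_u*0.000000 + p_m*0.000000 + p_d*0.004888] = 0.000818
  V(0,+0) = exp(-r*dt) * [p_u*0.000818 + p_m*0.009379 + p_d*0.042146] = 0.013440

Answer: Price = V(0,0) = 0.0134


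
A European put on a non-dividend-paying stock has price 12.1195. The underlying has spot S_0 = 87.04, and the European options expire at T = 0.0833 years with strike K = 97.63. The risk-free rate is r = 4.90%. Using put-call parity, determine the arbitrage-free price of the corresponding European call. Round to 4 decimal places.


Answer: Call price = 1.9272

Derivation:
Put-call parity: C - P = S_0 * exp(-qT) - K * exp(-rT).
S_0 * exp(-qT) = 87.0400 * 1.00000000 = 87.04000000
K * exp(-rT) = 97.6300 * 0.99592662 = 97.23231579
C = P + S*exp(-qT) - K*exp(-rT)
C = 12.1195 + 87.04000000 - 97.23231579 = 1.9272


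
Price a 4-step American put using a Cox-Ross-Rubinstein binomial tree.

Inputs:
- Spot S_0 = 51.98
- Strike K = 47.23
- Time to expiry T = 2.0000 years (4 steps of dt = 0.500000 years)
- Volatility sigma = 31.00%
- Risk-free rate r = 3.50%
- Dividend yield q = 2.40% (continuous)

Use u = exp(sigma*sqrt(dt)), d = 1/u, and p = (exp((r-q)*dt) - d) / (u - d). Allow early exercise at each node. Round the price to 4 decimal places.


Answer: Price = V(0,0) = 5.8639

Derivation:
dt = T/N = 0.500000
u = exp(sigma*sqrt(dt)) = 1.245084; d = 1/u = 0.803159
p = (exp((r-q)*dt) - d) / (u - d) = 0.457897
Discount per step: exp(-r*dt) = 0.982652
Stock lattice S(k, i) with i counting down-moves:
  k=0: S(0,0) = 51.9800
  k=1: S(1,0) = 64.7195; S(1,1) = 41.7482
  k=2: S(2,0) = 80.5812; S(2,1) = 51.9800; S(2,2) = 33.5304
  k=3: S(3,0) = 100.3304; S(3,1) = 64.7195; S(3,2) = 41.7482; S(3,3) = 26.9302
  k=4: S(4,0) = 124.9197; S(4,1) = 80.5812; S(4,2) = 51.9800; S(4,3) = 33.5304; S(4,4) = 21.6293
Terminal payoffs V(N, i) = max(K - S_T, 0):
  V(4,0) = 0.000000; V(4,1) = 0.000000; V(4,2) = 0.000000; V(4,3) = 13.699589; V(4,4) = 25.600749
Backward induction: V(k, i) = exp(-r*dt) * [p * V(k+1, i) + (1-p) * V(k+1, i+1)]; then take max(V_cont, immediate exercise) for American.
  V(3,0) = exp(-r*dt) * [p*0.000000 + (1-p)*0.000000] = 0.000000; exercise = 0.000000; V(3,0) = max -> 0.000000
  V(3,1) = exp(-r*dt) * [p*0.000000 + (1-p)*0.000000] = 0.000000; exercise = 0.000000; V(3,1) = max -> 0.000000
  V(3,2) = exp(-r*dt) * [p*0.000000 + (1-p)*13.699589] = 7.297748; exercise = 5.481817; V(3,2) = max -> 7.297748
  V(3,3) = exp(-r*dt) * [p*13.699589 + (1-p)*25.600749] = 19.801659; exercise = 20.299763; V(3,3) = max -> 20.299763
  V(2,0) = exp(-r*dt) * [p*0.000000 + (1-p)*0.000000] = 0.000000; exercise = 0.000000; V(2,0) = max -> 0.000000
  V(2,1) = exp(-r*dt) * [p*0.000000 + (1-p)*7.297748] = 3.887498; exercise = 0.000000; V(2,1) = max -> 3.887498
  V(2,2) = exp(-r*dt) * [p*7.297748 + (1-p)*20.299763] = 14.097299; exercise = 13.699589; V(2,2) = max -> 14.097299
  V(1,0) = exp(-r*dt) * [p*0.000000 + (1-p)*3.887498] = 2.070863; exercise = 0.000000; V(1,0) = max -> 2.070863
  V(1,1) = exp(-r*dt) * [p*3.887498 + (1-p)*14.097299] = 9.258802; exercise = 5.481817; V(1,1) = max -> 9.258802
  V(0,0) = exp(-r*dt) * [p*2.070863 + (1-p)*9.258802] = 5.863941; exercise = 0.000000; V(0,0) = max -> 5.863941


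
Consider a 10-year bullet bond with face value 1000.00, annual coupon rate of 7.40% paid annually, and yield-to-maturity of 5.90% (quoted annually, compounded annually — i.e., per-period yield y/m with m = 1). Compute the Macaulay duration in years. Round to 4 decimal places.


Coupon per period c = face * coupon_rate / m = 74.000000
Periods per year m = 1; per-period yield y/m = 0.059000
Number of cashflows N = 10
Cashflows (t years, CF_t, discount factor 1/(1+y/m)^(m*t), PV):
  t = 1.0000: CF_t = 74.000000, DF = 0.944287, PV = 69.877243
  t = 2.0000: CF_t = 74.000000, DF = 0.891678, PV = 65.984176
  t = 3.0000: CF_t = 74.000000, DF = 0.842000, PV = 62.308004
  t = 4.0000: CF_t = 74.000000, DF = 0.795090, PV = 58.836642
  t = 5.0000: CF_t = 74.000000, DF = 0.750793, PV = 55.558680
  t = 6.0000: CF_t = 74.000000, DF = 0.708964, PV = 52.463343
  t = 7.0000: CF_t = 74.000000, DF = 0.669466, PV = 49.540456
  t = 8.0000: CF_t = 74.000000, DF = 0.632168, PV = 46.780412
  t = 9.0000: CF_t = 74.000000, DF = 0.596948, PV = 44.174138
  t = 10.0000: CF_t = 1074.000000, DF = 0.563690, PV = 605.403156
Price P = sum_t PV_t = 1110.926249
Macaulay numerator sum_t t * PV_t:
  t * PV_t at t = 1.0000: 69.877243
  t * PV_t at t = 2.0000: 131.968353
  t * PV_t at t = 3.0000: 186.924012
  t * PV_t at t = 4.0000: 235.346569
  t * PV_t at t = 5.0000: 277.793400
  t * PV_t at t = 6.0000: 314.780057
  t * PV_t at t = 7.0000: 346.783191
  t * PV_t at t = 8.0000: 374.243293
  t * PV_t at t = 9.0000: 397.567238
  t * PV_t at t = 10.0000: 6054.031555
Macaulay duration D = (sum_t t * PV_t) / P = 8389.314910 / 1110.926249 = 7.551640

Answer: Macaulay duration = 7.5516 years


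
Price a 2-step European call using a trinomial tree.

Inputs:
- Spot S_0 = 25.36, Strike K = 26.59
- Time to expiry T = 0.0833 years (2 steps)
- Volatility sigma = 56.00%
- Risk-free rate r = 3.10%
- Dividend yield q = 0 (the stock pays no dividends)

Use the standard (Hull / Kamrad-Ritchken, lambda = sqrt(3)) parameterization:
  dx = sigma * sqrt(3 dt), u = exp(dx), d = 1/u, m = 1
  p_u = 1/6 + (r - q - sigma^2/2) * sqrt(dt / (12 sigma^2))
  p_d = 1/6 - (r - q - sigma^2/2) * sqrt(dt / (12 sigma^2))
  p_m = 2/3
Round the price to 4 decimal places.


dt = T/N = 0.041650; dx = sigma*sqrt(3*dt) = 0.197950
u = exp(dx) = 1.218902; d = 1/u = 0.820411
p_u = 0.153432, p_m = 0.666667, p_d = 0.179901
Discount per step: exp(-r*dt) = 0.998710
Stock lattice S(k, j) with j the centered position index:
  k=0: S(0,+0) = 25.3600
  k=1: S(1,-1) = 20.8056; S(1,+0) = 25.3600; S(1,+1) = 30.9113
  k=2: S(2,-2) = 17.0691; S(2,-1) = 20.8056; S(2,+0) = 25.3600; S(2,+1) = 30.9113; S(2,+2) = 37.6779
Terminal payoffs V(N, j) = max(S_T - K, 0):
  V(2,-2) = 0.000000; V(2,-1) = 0.000000; V(2,+0) = 0.000000; V(2,+1) = 4.321350; V(2,+2) = 11.087900
Backward induction: V(k, j) = exp(-r*dt) * [p_u * V(k+1, j+1) + p_m * V(k+1, j) + p_d * V(k+1, j-1)]
  V(1,-1) = exp(-r*dt) * [p_u*0.000000 + p_m*0.000000 + p_d*0.000000] = 0.000000
  V(1,+0) = exp(-r*dt) * [p_u*4.321350 + p_m*0.000000 + p_d*0.000000] = 0.662178
  V(1,+1) = exp(-r*dt) * [p_u*11.087900 + p_m*4.321350 + p_d*0.000000] = 4.576227
  V(0,+0) = exp(-r*dt) * [p_u*4.576227 + p_m*0.662178 + p_d*0.000000] = 1.142117

Answer: Price = V(0,0) = 1.1421


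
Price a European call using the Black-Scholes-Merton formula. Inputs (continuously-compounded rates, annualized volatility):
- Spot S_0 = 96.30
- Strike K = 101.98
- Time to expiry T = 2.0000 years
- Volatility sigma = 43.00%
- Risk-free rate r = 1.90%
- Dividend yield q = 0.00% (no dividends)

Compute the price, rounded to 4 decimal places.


d1 = (ln(S/K) + (r - q + 0.5*sigma^2) * T) / (sigma * sqrt(T)) = 0.27230452
d2 = d1 - sigma * sqrt(T) = -0.33580731
exp(-rT) = 0.96271294; exp(-qT) = 1.00000000
C = S_0 * exp(-qT) * N(d1) - K * exp(-rT) * N(d2)
N(d1) = 0.60730606; N(d2) = 0.36850809
C = 96.3000 * 1.00000000 * 0.60730606 - 101.9800 * 0.96271294 * 0.36850809 = 22.3044

Answer: Price = 22.3044


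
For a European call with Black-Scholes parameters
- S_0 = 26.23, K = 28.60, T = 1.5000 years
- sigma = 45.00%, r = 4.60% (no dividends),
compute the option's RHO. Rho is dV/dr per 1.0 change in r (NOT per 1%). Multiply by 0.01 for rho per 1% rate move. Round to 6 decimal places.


d1 = 0.2438096459; d2 = -0.3073255462
phi(d1) = 0.3872595632; exp(-qT) = 1.0000000000; exp(-rT) = 0.9333266801
N(d2) = 0.3792977964
Rho = K*T*exp(-rT)*N(d2) = 28.6000 * 1.5000 * 0.9333266801 * 0.3792977964 = 15.186976

Answer: Rho = 15.186976


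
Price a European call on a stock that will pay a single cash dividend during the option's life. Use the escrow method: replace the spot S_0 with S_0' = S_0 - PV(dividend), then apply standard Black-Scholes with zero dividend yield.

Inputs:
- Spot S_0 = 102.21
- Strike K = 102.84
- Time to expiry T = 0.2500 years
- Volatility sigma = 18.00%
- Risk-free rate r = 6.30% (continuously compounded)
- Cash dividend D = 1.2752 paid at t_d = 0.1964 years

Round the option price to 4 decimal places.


Answer: Price = 3.4890

Derivation:
PV(D) = D * exp(-r * t_d) = 1.2752 * 0.98770303 = 1.25951891
S_0' = S_0 - PV(D) = 102.2100 - 1.25951891 = 100.95048109
d1 = (ln(S_0'/K) + (r + sigma^2/2)*T) / (sigma*sqrt(T)) = 0.01395253
d2 = d1 - sigma*sqrt(T) = -0.07604747
exp(-rT) = 0.98437338
N(d1) = 0.50556607; N(d2) = 0.46969067
C = S_0' * N(d1) - K * exp(-rT) * N(d2) = 100.95048109 * 0.50556607 - 102.8400 * 0.98437338 * 0.46969067 = 3.4890


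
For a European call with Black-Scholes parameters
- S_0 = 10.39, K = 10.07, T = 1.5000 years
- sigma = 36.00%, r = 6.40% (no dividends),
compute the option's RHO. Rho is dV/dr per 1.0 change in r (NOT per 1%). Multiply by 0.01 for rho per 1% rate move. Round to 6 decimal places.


Answer: Rho = 7.234404

Derivation:
d1 = 0.5091380064; d2 = 0.0682298527
phi(d1) = 0.3504457764; exp(-qT) = 1.0000000000; exp(-rT) = 0.9084640161
N(d2) = 0.5271986683
Rho = K*T*exp(-rT)*N(d2) = 10.0700 * 1.5000 * 0.9084640161 * 0.5271986683 = 7.234404


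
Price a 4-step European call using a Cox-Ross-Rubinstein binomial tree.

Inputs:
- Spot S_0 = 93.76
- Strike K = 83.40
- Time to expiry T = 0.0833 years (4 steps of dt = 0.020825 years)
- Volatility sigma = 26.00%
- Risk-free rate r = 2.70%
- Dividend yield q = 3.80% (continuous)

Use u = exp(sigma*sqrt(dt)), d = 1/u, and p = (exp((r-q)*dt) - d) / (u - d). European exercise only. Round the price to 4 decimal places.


Answer: Price = V(0,0) = 10.4372

Derivation:
dt = T/N = 0.020825
u = exp(sigma*sqrt(dt)) = 1.038233; d = 1/u = 0.963175
p = (exp((r-q)*dt) - d) / (u - d) = 0.487569
Discount per step: exp(-r*dt) = 0.999438
Stock lattice S(k, i) with i counting down-moves:
  k=0: S(0,0) = 93.7600
  k=1: S(1,0) = 97.3447; S(1,1) = 90.3073
  k=2: S(2,0) = 101.0665; S(2,1) = 93.7600; S(2,2) = 86.9817
  k=3: S(3,0) = 104.9306; S(3,1) = 97.3447; S(3,2) = 90.3073; S(3,3) = 83.7786
  k=4: S(4,0) = 108.9424; S(4,1) = 101.0665; S(4,2) = 93.7600; S(4,3) = 86.9817; S(4,4) = 80.6934
Terminal payoffs V(N, i) = max(S_T - K, 0):
  V(4,0) = 25.542407; V(4,1) = 17.666513; V(4,2) = 10.360000; V(4,3) = 3.581705; V(4,4) = 0.000000
Backward induction: V(k, i) = exp(-r*dt) * [p * V(k+1, i) + (1-p) * V(k+1, i+1)].
  V(3,0) = exp(-r*dt) * [p*25.542407 + (1-p)*17.666513] = 21.494469
  V(3,1) = exp(-r*dt) * [p*17.666513 + (1-p)*10.360000] = 13.914606
  V(3,2) = exp(-r*dt) * [p*10.360000 + (1-p)*3.581705] = 6.882723
  V(3,3) = exp(-r*dt) * [p*3.581705 + (1-p)*0.000000] = 1.745348
  V(2,0) = exp(-r*dt) * [p*21.494469 + (1-p)*13.914606] = 17.600417
  V(2,1) = exp(-r*dt) * [p*13.914606 + (1-p)*6.882723] = 10.305458
  V(2,2) = exp(-r*dt) * [p*6.882723 + (1-p)*1.745348] = 4.247786
  V(1,0) = exp(-r*dt) * [p*17.600417 + (1-p)*10.305458] = 13.854465
  V(1,1) = exp(-r*dt) * [p*10.305458 + (1-p)*4.247786] = 7.197274
  V(0,0) = exp(-r*dt) * [p*13.854465 + (1-p)*7.197274] = 10.437246


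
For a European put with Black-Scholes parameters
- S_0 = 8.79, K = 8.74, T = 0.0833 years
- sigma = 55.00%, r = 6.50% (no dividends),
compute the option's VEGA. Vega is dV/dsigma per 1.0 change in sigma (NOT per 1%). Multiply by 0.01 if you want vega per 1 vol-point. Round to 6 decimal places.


d1 = 0.1494154705; d2 = -0.0093240961
phi(d1) = 0.3945138527; exp(-qT) = 1.0000000000; exp(-rT) = 0.9946001320
Vega = S * exp(-qT) * phi(d1) * sqrt(T) = 8.7900 * 1.0000000000 * 0.3945138527 * 0.2886173938 = 1.000861

Answer: Vega = 1.000861


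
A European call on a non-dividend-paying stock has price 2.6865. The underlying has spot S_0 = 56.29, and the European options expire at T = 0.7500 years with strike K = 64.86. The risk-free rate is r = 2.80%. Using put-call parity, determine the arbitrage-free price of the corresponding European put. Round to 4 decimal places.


Put-call parity: C - P = S_0 * exp(-qT) - K * exp(-rT).
S_0 * exp(-qT) = 56.2900 * 1.00000000 = 56.29000000
K * exp(-rT) = 64.8600 * 0.97921896 = 63.51214204
P = C - S*exp(-qT) + K*exp(-rT)
P = 2.6865 - 56.29000000 + 63.51214204 = 9.9086

Answer: Put price = 9.9086


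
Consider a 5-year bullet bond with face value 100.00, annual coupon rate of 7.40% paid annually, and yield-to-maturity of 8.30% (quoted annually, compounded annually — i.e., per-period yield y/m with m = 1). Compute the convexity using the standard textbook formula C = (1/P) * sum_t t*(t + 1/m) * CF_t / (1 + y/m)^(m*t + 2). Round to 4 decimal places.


Answer: Convexity = 21.1449

Derivation:
Coupon per period c = face * coupon_rate / m = 7.400000
Periods per year m = 1; per-period yield y/m = 0.083000
Number of cashflows N = 5
Cashflows (t years, CF_t, discount factor 1/(1+y/m)^(m*t), PV):
  t = 1.0000: CF_t = 7.400000, DF = 0.923361, PV = 6.832872
  t = 2.0000: CF_t = 7.400000, DF = 0.852596, PV = 6.309207
  t = 3.0000: CF_t = 7.400000, DF = 0.787254, PV = 5.825676
  t = 4.0000: CF_t = 7.400000, DF = 0.726919, PV = 5.379202
  t = 5.0000: CF_t = 107.400000, DF = 0.671209, PV = 72.087838
Price P = sum_t PV_t = 96.434795
Convexity numerator sum_t t*(t + 1/m) * CF_t / (1+y/m)^(m*t + 2):
  t = 1.0000: term = 11.651353
  t = 2.0000: term = 32.275215
  t = 3.0000: term = 59.603352
  t = 4.0000: term = 91.725688
  t = 5.0000: term = 1843.853193
Convexity = (1/P) * sum = 2039.108800 / 96.434795 = 21.144949


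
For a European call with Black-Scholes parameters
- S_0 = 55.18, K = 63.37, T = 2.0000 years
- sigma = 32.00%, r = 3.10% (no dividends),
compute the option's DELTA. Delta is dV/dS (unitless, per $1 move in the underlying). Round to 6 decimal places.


Answer: Delta = 0.522916

Derivation:
d1 = 0.0574745351; d2 = -0.3950738048
phi(d1) = 0.3982839068; exp(-qT) = 1.0000000000; exp(-rT) = 0.9398828868
N(d1) = 0.5229164047
Delta = exp(-qT) * N(d1) = 1.0000000000 * 0.5229164047 = 0.522916


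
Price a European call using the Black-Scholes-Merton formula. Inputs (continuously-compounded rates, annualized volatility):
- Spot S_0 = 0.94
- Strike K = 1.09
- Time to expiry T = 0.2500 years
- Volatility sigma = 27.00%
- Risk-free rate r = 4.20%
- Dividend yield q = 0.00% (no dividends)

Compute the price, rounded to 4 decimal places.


Answer: Price = 0.0109

Derivation:
d1 = (ln(S/K) + (r - q + 0.5*sigma^2) * T) / (sigma * sqrt(T)) = -0.95141185
d2 = d1 - sigma * sqrt(T) = -1.08641185
exp(-rT) = 0.98955493; exp(-qT) = 1.00000000
C = S_0 * exp(-qT) * N(d1) - K * exp(-rT) * N(d2)
N(d1) = 0.17069767; N(d2) = 0.13864841
C = 0.9400 * 1.00000000 * 0.17069767 - 1.0900 * 0.98955493 * 0.13864841 = 0.0109


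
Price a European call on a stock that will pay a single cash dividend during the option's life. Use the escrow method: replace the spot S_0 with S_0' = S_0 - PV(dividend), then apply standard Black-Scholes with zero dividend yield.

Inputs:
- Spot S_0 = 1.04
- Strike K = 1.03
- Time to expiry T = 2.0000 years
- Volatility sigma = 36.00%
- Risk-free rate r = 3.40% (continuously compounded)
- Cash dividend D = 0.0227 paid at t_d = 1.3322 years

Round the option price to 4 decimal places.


Answer: Price = 0.2282

Derivation:
PV(D) = D * exp(-r * t_d) = 0.0227 * 0.95571570 = 0.02169475
S_0' = S_0 - PV(D) = 1.0400 - 0.02169475 = 1.01830525
d1 = (ln(S_0'/K) + (r + sigma^2/2)*T) / (sigma*sqrt(T)) = 0.36569388
d2 = d1 - sigma*sqrt(T) = -0.14342300
exp(-rT) = 0.93426047
N(d1) = 0.64270324; N(d2) = 0.44297806
C = S_0' * N(d1) - K * exp(-rT) * N(d2) = 1.01830525 * 0.64270324 - 1.0300 * 0.93426047 * 0.44297806 = 0.2282


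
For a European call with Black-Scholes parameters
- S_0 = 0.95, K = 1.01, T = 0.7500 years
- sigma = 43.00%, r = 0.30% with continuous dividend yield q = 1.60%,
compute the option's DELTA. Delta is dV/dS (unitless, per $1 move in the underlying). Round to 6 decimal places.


d1 = -0.0044472761; d2 = -0.3768381997
phi(d1) = 0.3989383352; exp(-qT) = 0.9880717129; exp(-rT) = 0.9977525294
N(d1) = 0.4982257994
Delta = exp(-qT) * N(d1) = 0.9880717129 * 0.4982257994 = 0.492283

Answer: Delta = 0.492283


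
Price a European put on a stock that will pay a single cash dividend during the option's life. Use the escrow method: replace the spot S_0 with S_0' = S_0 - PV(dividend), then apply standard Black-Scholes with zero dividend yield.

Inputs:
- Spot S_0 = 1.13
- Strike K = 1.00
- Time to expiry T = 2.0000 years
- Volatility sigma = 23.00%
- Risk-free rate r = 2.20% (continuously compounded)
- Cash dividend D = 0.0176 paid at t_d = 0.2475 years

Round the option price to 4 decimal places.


PV(D) = D * exp(-r * t_d) = 0.0176 * 0.99456980 = 0.01750443
S_0' = S_0 - PV(D) = 1.1300 - 0.01750443 = 1.11249557
d1 = (ln(S_0'/K) + (r + sigma^2/2)*T) / (sigma*sqrt(T)) = 0.62565347
d2 = d1 - sigma*sqrt(T) = 0.30038435
exp(-rT) = 0.95695396
N(-d1) = 0.26577113; N(-d2) = 0.38194200
P = K * exp(-rT) * N(-d2) - S_0' * N(-d1) = 1.0000 * 0.95695396 * 0.38194200 - 1.11249557 * 0.26577113 = 0.0698

Answer: Price = 0.0698


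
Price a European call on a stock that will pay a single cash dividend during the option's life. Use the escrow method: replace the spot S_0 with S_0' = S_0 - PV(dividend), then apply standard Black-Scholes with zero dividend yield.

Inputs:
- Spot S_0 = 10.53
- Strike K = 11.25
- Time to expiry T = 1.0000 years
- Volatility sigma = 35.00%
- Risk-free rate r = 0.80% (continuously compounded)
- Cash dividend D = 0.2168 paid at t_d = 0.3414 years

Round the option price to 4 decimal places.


Answer: Price = 1.1056

Derivation:
PV(D) = D * exp(-r * t_d) = 0.2168 * 0.99727253 = 0.21620868
S_0' = S_0 - PV(D) = 10.5300 - 0.21620868 = 10.31379132
d1 = (ln(S_0'/K) + (r + sigma^2/2)*T) / (sigma*sqrt(T)) = -0.05038905
d2 = d1 - sigma*sqrt(T) = -0.40038905
exp(-rT) = 0.99203191
N(d1) = 0.47990618; N(d2) = 0.34443500
C = S_0' * N(d1) - K * exp(-rT) * N(d2) = 10.31379132 * 0.47990618 - 11.2500 * 0.99203191 * 0.34443500 = 1.1056


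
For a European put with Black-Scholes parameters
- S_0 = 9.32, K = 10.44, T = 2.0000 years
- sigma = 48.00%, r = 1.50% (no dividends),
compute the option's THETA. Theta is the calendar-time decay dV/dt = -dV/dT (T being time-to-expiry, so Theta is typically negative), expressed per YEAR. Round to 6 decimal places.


Answer: Theta = -0.513331

Derivation:
d1 = 0.2164307225; d2 = -0.4623917875
phi(d1) = 0.3897071723; exp(-qT) = 1.0000000000; exp(-rT) = 0.9704455335
Theta = -S*exp(-qT)*phi(d1)*sigma/(2*sqrt(T)) + r*K*exp(-rT)*N(-d2) - q*S*exp(-qT)*N(-d1)
N(-d1) = 0.4143260103; N(-d2) = 0.6780998062; sqrt(T) = 1.4142135624
Term 1 = -9.3200 * 1.0000000000 * 0.3897071723 * 0.4800 / (2 * 1.4142135624) = -0.6163828620
Term 2 = 0.0150 * 10.4400 * 0.9704455335 * 0.6780998062 = 0.1030520282
Term 3 = 0 (no dividend yield, q = 0)
Theta = -0.6163828620 + (0.1030520282) + (0.0000000000) = -0.513331


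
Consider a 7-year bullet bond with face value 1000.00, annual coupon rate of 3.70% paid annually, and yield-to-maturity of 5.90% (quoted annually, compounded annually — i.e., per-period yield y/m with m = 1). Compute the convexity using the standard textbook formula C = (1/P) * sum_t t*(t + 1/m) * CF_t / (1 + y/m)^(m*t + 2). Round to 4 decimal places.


Answer: Convexity = 42.7582

Derivation:
Coupon per period c = face * coupon_rate / m = 37.000000
Periods per year m = 1; per-period yield y/m = 0.059000
Number of cashflows N = 7
Cashflows (t years, CF_t, discount factor 1/(1+y/m)^(m*t), PV):
  t = 1.0000: CF_t = 37.000000, DF = 0.944287, PV = 34.938621
  t = 2.0000: CF_t = 37.000000, DF = 0.891678, PV = 32.992088
  t = 3.0000: CF_t = 37.000000, DF = 0.842000, PV = 31.154002
  t = 4.0000: CF_t = 37.000000, DF = 0.795090, PV = 29.418321
  t = 5.0000: CF_t = 37.000000, DF = 0.750793, PV = 27.779340
  t = 6.0000: CF_t = 37.000000, DF = 0.708964, PV = 26.231671
  t = 7.0000: CF_t = 1037.000000, DF = 0.669466, PV = 694.235848
Price P = sum_t PV_t = 876.749892
Convexity numerator sum_t t*(t + 1/m) * CF_t / (1+y/m)^(m*t + 2):
  t = 1.0000: term = 62.308004
  t = 2.0000: term = 176.509926
  t = 3.0000: term = 333.352080
  t = 4.0000: term = 524.633428
  t = 5.0000: term = 743.106839
  t = 6.0000: term = 982.388644
  t = 7.0000: term = 34665.952885
Convexity = (1/P) * sum = 37488.251807 / 876.749892 = 42.758205


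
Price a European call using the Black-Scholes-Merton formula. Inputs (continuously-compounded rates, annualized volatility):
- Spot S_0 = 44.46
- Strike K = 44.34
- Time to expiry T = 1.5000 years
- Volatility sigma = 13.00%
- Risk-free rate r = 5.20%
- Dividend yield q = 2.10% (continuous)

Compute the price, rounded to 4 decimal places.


d1 = (ln(S/K) + (r - q + 0.5*sigma^2) * T) / (sigma * sqrt(T)) = 0.38863795
d2 = d1 - sigma * sqrt(T) = 0.22942112
exp(-rT) = 0.92496443; exp(-qT) = 0.96899096
C = S_0 * exp(-qT) * N(d1) - K * exp(-rT) * N(d2)
N(d1) = 0.65122801; N(d2) = 0.59072919
C = 44.4600 * 0.96899096 * 0.65122801 - 44.3400 * 0.92496443 * 0.59072919 = 3.8282

Answer: Price = 3.8282


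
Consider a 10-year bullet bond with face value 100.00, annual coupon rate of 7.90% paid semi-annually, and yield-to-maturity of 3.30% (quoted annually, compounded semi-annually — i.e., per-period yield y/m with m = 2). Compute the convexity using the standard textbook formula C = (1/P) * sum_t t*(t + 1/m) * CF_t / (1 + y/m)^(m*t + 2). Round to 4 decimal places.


Coupon per period c = face * coupon_rate / m = 3.950000
Periods per year m = 2; per-period yield y/m = 0.016500
Number of cashflows N = 20
Cashflows (t years, CF_t, discount factor 1/(1+y/m)^(m*t), PV):
  t = 0.5000: CF_t = 3.950000, DF = 0.983768, PV = 3.885883
  t = 1.0000: CF_t = 3.950000, DF = 0.967799, PV = 3.822807
  t = 1.5000: CF_t = 3.950000, DF = 0.952090, PV = 3.760754
  t = 2.0000: CF_t = 3.950000, DF = 0.936635, PV = 3.699709
  t = 2.5000: CF_t = 3.950000, DF = 0.921432, PV = 3.639655
  t = 3.0000: CF_t = 3.950000, DF = 0.906475, PV = 3.580575
  t = 3.5000: CF_t = 3.950000, DF = 0.891761, PV = 3.522455
  t = 4.0000: CF_t = 3.950000, DF = 0.877285, PV = 3.465278
  t = 4.5000: CF_t = 3.950000, DF = 0.863045, PV = 3.409029
  t = 5.0000: CF_t = 3.950000, DF = 0.849036, PV = 3.353693
  t = 5.5000: CF_t = 3.950000, DF = 0.835254, PV = 3.299255
  t = 6.0000: CF_t = 3.950000, DF = 0.821696, PV = 3.245701
  t = 6.5000: CF_t = 3.950000, DF = 0.808359, PV = 3.193016
  t = 7.0000: CF_t = 3.950000, DF = 0.795237, PV = 3.141187
  t = 7.5000: CF_t = 3.950000, DF = 0.782329, PV = 3.090198
  t = 8.0000: CF_t = 3.950000, DF = 0.769630, PV = 3.040038
  t = 8.5000: CF_t = 3.950000, DF = 0.757137, PV = 2.990691
  t = 9.0000: CF_t = 3.950000, DF = 0.744847, PV = 2.942146
  t = 9.5000: CF_t = 3.950000, DF = 0.732757, PV = 2.894388
  t = 10.0000: CF_t = 103.950000, DF = 0.720862, PV = 74.933641
Price P = sum_t PV_t = 138.910097
Convexity numerator sum_t t*(t + 1/m) * CF_t / (1+y/m)^(m*t + 2):
  t = 0.5000: term = 1.880377
  t = 1.0000: term = 5.549563
  t = 1.5000: term = 10.918964
  t = 2.0000: term = 17.902876
  t = 2.5000: term = 26.418410
  t = 3.0000: term = 36.385415
  t = 3.5000: term = 47.726401
  t = 4.0000: term = 60.366469
  t = 4.5000: term = 74.233237
  t = 5.0000: term = 89.256776
  t = 5.5000: term = 105.369533
  t = 6.0000: term = 122.506277
  t = 6.5000: term = 140.604023
  t = 7.0000: term = 159.601979
  t = 7.5000: term = 179.441477
  t = 8.0000: term = 200.065920
  t = 8.5000: term = 221.420718
  t = 9.0000: term = 243.453236
  t = 9.5000: term = 266.112735
  t = 10.0000: term = 7614.674917
Convexity = (1/P) * sum = 9623.889302 / 138.910097 = 69.281424

Answer: Convexity = 69.2814
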